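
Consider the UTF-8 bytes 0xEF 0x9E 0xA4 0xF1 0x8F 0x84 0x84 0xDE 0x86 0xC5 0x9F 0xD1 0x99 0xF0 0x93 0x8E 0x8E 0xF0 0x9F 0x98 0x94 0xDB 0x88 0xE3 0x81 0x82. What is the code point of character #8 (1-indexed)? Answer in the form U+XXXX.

U+06C8

Offset 0: leading byte 0xEF = 11101111 → 3-byte char #1 = EF 9E A4.
Offset 3: leading byte 0xF1 = 11110001 → 4-byte char #2 = F1 8F 84 84.
Offset 7: leading byte 0xDE = 11011110 → 2-byte char #3 = DE 86.
Offset 9: leading byte 0xC5 = 11000101 → 2-byte char #4 = C5 9F.
Offset 11: leading byte 0xD1 = 11010001 → 2-byte char #5 = D1 99.
Offset 13: leading byte 0xF0 = 11110000 → 4-byte char #6 = F0 93 8E 8E.
Offset 17: leading byte 0xF0 = 11110000 → 4-byte char #7 = F0 9F 98 94.
Offset 21: leading byte 0xDB = 11011011 → 2-byte char #8 = DB 88.
Leading byte 0xDB = 11011011 matches 110xxxxx → 2-byte sequence.
Byte 1: 0xDB = 11011011, payload 11011 (5 bits).
Byte 2: 0x88 = 10001000 (10xxxxxx ✓), payload 001000.
Concatenate: 11011001000 = 0x6C8 (11 bits → U+06C8).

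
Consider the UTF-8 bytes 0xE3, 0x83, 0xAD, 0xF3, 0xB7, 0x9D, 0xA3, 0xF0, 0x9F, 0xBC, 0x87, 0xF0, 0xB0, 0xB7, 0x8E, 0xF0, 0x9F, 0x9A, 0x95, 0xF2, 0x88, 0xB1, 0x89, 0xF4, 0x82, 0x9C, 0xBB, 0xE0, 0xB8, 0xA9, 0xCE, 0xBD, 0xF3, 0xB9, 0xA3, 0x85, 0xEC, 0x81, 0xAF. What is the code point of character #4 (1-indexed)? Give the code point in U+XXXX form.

Offset 0: leading byte 0xE3 = 11100011 → 3-byte char #1 = E3 83 AD.
Offset 3: leading byte 0xF3 = 11110011 → 4-byte char #2 = F3 B7 9D A3.
Offset 7: leading byte 0xF0 = 11110000 → 4-byte char #3 = F0 9F BC 87.
Offset 11: leading byte 0xF0 = 11110000 → 4-byte char #4 = F0 B0 B7 8E.
Leading byte 0xF0 = 11110000 matches 11110xxx → 4-byte sequence.
Byte 1: 0xF0 = 11110000, payload 000 (3 bits).
Byte 2: 0xB0 = 10110000 (10xxxxxx ✓), payload 110000.
Byte 3: 0xB7 = 10110111 (10xxxxxx ✓), payload 110111.
Byte 4: 0x8E = 10001110 (10xxxxxx ✓), payload 001110.
Concatenate: 000110000110111001110 = 0x30DCE (21 bits → U+30DCE).

U+30DCE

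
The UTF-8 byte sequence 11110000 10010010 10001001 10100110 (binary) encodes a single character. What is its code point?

U+12266

Leading byte 0xF0 = 11110000 matches 11110xxx → 4-byte sequence.
Byte 1: 0xF0 = 11110000, payload 000 (3 bits).
Byte 2: 0x92 = 10010010 (10xxxxxx ✓), payload 010010.
Byte 3: 0x89 = 10001001 (10xxxxxx ✓), payload 001001.
Byte 4: 0xA6 = 10100110 (10xxxxxx ✓), payload 100110.
Concatenate: 000010010001001100110 = 0x12266 (21 bits → U+12266).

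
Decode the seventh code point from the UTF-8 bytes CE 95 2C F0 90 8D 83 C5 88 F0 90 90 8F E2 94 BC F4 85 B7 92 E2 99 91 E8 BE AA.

U+105DD2

Offset 0: leading byte 0xCE = 11001110 → 2-byte char #1 = CE 95.
Offset 2: leading byte 0x2C = 00101100 → 1-byte char #2 = 2C.
Offset 3: leading byte 0xF0 = 11110000 → 4-byte char #3 = F0 90 8D 83.
Offset 7: leading byte 0xC5 = 11000101 → 2-byte char #4 = C5 88.
Offset 9: leading byte 0xF0 = 11110000 → 4-byte char #5 = F0 90 90 8F.
Offset 13: leading byte 0xE2 = 11100010 → 3-byte char #6 = E2 94 BC.
Offset 16: leading byte 0xF4 = 11110100 → 4-byte char #7 = F4 85 B7 92.
Leading byte 0xF4 = 11110100 matches 11110xxx → 4-byte sequence.
Byte 1: 0xF4 = 11110100, payload 100 (3 bits).
Byte 2: 0x85 = 10000101 (10xxxxxx ✓), payload 000101.
Byte 3: 0xB7 = 10110111 (10xxxxxx ✓), payload 110111.
Byte 4: 0x92 = 10010010 (10xxxxxx ✓), payload 010010.
Concatenate: 100000101110111010010 = 0x105DD2 (21 bits → U+105DD2).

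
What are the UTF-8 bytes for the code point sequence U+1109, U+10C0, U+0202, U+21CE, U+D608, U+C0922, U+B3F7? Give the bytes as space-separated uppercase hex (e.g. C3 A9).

E1 84 89 E1 83 80 C8 82 E2 87 8E ED 98 88 F3 80 A4 A2 EB 8F B7

U+1109: 3-byte form → E1 84 89.
U+10C0: 3-byte form → E1 83 80.
U+0202: 2-byte form → C8 82.
U+21CE: 3-byte form → E2 87 8E.
U+D608: 3-byte form → ED 98 88.
U+C0922: 4-byte form → F3 80 A4 A2.
U+B3F7: 3-byte form → EB 8F B7.
Concatenated (21 bytes): E1 84 89 E1 83 80 C8 82 E2 87 8E ED 98 88 F3 80 A4 A2 EB 8F B7.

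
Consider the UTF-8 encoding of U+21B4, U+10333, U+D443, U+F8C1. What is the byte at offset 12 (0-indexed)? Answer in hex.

0x81

U+21B4 → 3-byte form E2 86 B4 at offsets 0–2.
U+10333 → 4-byte form F0 90 8C B3 at offsets 3–6.
U+D443 → 3-byte form ED 91 83 at offsets 7–9.
U+F8C1 → 3-byte form EF A3 81 at offsets 10–12.
Offset 12 falls in char 4's range; it's byte 3 of EF A3 81 = 0x81.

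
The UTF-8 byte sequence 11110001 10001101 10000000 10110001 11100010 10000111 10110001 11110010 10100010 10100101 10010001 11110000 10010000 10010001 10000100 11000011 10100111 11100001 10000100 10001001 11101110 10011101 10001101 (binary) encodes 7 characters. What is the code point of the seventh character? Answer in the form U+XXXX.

Offset 0: leading byte 0xF1 = 11110001 → 4-byte char #1 = F1 8D 80 B1.
Offset 4: leading byte 0xE2 = 11100010 → 3-byte char #2 = E2 87 B1.
Offset 7: leading byte 0xF2 = 11110010 → 4-byte char #3 = F2 A2 A5 91.
Offset 11: leading byte 0xF0 = 11110000 → 4-byte char #4 = F0 90 91 84.
Offset 15: leading byte 0xC3 = 11000011 → 2-byte char #5 = C3 A7.
Offset 17: leading byte 0xE1 = 11100001 → 3-byte char #6 = E1 84 89.
Offset 20: leading byte 0xEE = 11101110 → 3-byte char #7 = EE 9D 8D.
Leading byte 0xEE = 11101110 matches 1110xxxx → 3-byte sequence.
Byte 1: 0xEE = 11101110, payload 1110 (4 bits).
Byte 2: 0x9D = 10011101 (10xxxxxx ✓), payload 011101.
Byte 3: 0x8D = 10001101 (10xxxxxx ✓), payload 001101.
Concatenate: 1110011101001101 = 0xE74D (16 bits → U+E74D).

U+E74D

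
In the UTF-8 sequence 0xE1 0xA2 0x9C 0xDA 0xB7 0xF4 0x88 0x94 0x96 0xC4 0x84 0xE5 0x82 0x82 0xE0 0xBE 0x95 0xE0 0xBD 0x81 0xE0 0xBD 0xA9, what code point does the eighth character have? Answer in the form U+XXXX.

Offset 0: leading byte 0xE1 = 11100001 → 3-byte char #1 = E1 A2 9C.
Offset 3: leading byte 0xDA = 11011010 → 2-byte char #2 = DA B7.
Offset 5: leading byte 0xF4 = 11110100 → 4-byte char #3 = F4 88 94 96.
Offset 9: leading byte 0xC4 = 11000100 → 2-byte char #4 = C4 84.
Offset 11: leading byte 0xE5 = 11100101 → 3-byte char #5 = E5 82 82.
Offset 14: leading byte 0xE0 = 11100000 → 3-byte char #6 = E0 BE 95.
Offset 17: leading byte 0xE0 = 11100000 → 3-byte char #7 = E0 BD 81.
Offset 20: leading byte 0xE0 = 11100000 → 3-byte char #8 = E0 BD A9.
Leading byte 0xE0 = 11100000 matches 1110xxxx → 3-byte sequence.
Byte 1: 0xE0 = 11100000, payload 0000 (4 bits).
Byte 2: 0xBD = 10111101 (10xxxxxx ✓), payload 111101.
Byte 3: 0xA9 = 10101001 (10xxxxxx ✓), payload 101001.
Concatenate: 0000111101101001 = 0xF69 (16 bits → U+0F69).

U+0F69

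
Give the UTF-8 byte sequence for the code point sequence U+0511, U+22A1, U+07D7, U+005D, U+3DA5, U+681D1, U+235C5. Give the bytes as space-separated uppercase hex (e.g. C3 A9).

U+0511: 2-byte form → D4 91.
U+22A1: 3-byte form → E2 8A A1.
U+07D7: 2-byte form → DF 97.
U+005D: 1-byte form → 5D.
U+3DA5: 3-byte form → E3 B6 A5.
U+681D1: 4-byte form → F1 A8 87 91.
U+235C5: 4-byte form → F0 A3 97 85.
Concatenated (19 bytes): D4 91 E2 8A A1 DF 97 5D E3 B6 A5 F1 A8 87 91 F0 A3 97 85.

D4 91 E2 8A A1 DF 97 5D E3 B6 A5 F1 A8 87 91 F0 A3 97 85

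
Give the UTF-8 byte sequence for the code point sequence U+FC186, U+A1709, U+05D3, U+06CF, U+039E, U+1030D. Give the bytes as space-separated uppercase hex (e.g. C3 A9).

F3 BC 86 86 F2 A1 9C 89 D7 93 DB 8F CE 9E F0 90 8C 8D

U+FC186: 4-byte form → F3 BC 86 86.
U+A1709: 4-byte form → F2 A1 9C 89.
U+05D3: 2-byte form → D7 93.
U+06CF: 2-byte form → DB 8F.
U+039E: 2-byte form → CE 9E.
U+1030D: 4-byte form → F0 90 8C 8D.
Concatenated (18 bytes): F3 BC 86 86 F2 A1 9C 89 D7 93 DB 8F CE 9E F0 90 8C 8D.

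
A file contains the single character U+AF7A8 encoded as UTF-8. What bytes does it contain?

F2 AF 9E A8

U+AF7A8 = 0xAF7A8 = 718760 decimal. In range U+10000–U+10FFFF → 4-byte form: 11110xxx 10xxxxxx 10xxxxxx 10xxxxxx.
Binary (21 bits): 010101111011110101000.
Split 3+6+6+6: 010 | 101111 | 011110 | 101000.
Byte 1: 11110010 = 0xF2.
Byte 2: 10101111 = 0xAF.
Byte 3: 10011110 = 0x9E.
Byte 4: 10101000 = 0xA8.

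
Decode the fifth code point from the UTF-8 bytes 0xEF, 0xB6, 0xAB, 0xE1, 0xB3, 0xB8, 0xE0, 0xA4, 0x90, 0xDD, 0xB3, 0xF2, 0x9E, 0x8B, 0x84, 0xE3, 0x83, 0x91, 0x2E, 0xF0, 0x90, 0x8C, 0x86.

U+9E2C4

Offset 0: leading byte 0xEF = 11101111 → 3-byte char #1 = EF B6 AB.
Offset 3: leading byte 0xE1 = 11100001 → 3-byte char #2 = E1 B3 B8.
Offset 6: leading byte 0xE0 = 11100000 → 3-byte char #3 = E0 A4 90.
Offset 9: leading byte 0xDD = 11011101 → 2-byte char #4 = DD B3.
Offset 11: leading byte 0xF2 = 11110010 → 4-byte char #5 = F2 9E 8B 84.
Leading byte 0xF2 = 11110010 matches 11110xxx → 4-byte sequence.
Byte 1: 0xF2 = 11110010, payload 010 (3 bits).
Byte 2: 0x9E = 10011110 (10xxxxxx ✓), payload 011110.
Byte 3: 0x8B = 10001011 (10xxxxxx ✓), payload 001011.
Byte 4: 0x84 = 10000100 (10xxxxxx ✓), payload 000100.
Concatenate: 010011110001011000100 = 0x9E2C4 (21 bits → U+9E2C4).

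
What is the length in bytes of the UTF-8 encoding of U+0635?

2

U+0635 = 0x635. UTF-8 uses 1 byte below 0x80, 2 below 0x800, 3 below 0x10000, 4 up to 0x10FFFF. 0x635 is in U+0080–U+07FF → 2 bytes.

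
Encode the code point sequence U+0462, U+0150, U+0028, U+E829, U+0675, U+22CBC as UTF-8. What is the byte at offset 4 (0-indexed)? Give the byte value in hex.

0x28

U+0462 → 2-byte form D1 A2 at offsets 0–1.
U+0150 → 2-byte form C5 90 at offsets 2–3.
U+0028 → 1-byte form 28 at offsets 4–4.
Offset 4 falls in char 3's range; it's byte 1 of 28 = 0x28.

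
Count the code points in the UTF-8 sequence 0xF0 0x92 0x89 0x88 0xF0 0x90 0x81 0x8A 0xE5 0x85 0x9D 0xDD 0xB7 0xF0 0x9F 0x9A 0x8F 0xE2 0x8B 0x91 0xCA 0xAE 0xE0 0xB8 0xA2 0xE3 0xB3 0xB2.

9

Byte at offset 0: 0xF0 = 11110000 → 4-byte char (#1). Advance 4.
Byte at offset 4: 0xF0 = 11110000 → 4-byte char (#2). Advance 4.
Byte at offset 8: 0xE5 = 11100101 → 3-byte char (#3). Advance 3.
Byte at offset 11: 0xDD = 11011101 → 2-byte char (#4). Advance 2.
Byte at offset 13: 0xF0 = 11110000 → 4-byte char (#5). Advance 4.
Byte at offset 17: 0xE2 = 11100010 → 3-byte char (#6). Advance 3.
Byte at offset 20: 0xCA = 11001010 → 2-byte char (#7). Advance 2.
Byte at offset 22: 0xE0 = 11100000 → 3-byte char (#8). Advance 3.
Byte at offset 25: 0xE3 = 11100011 → 3-byte char (#9). Advance 3.
Reached end at offset 28 after 9 code points.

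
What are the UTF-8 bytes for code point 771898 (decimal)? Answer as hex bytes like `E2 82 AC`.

F2 BC 9C BA

U+BC73A = 0xBC73A = 771898 decimal. In range U+10000–U+10FFFF → 4-byte form: 11110xxx 10xxxxxx 10xxxxxx 10xxxxxx.
Binary (21 bits): 010111100011100111010.
Split 3+6+6+6: 010 | 111100 | 011100 | 111010.
Byte 1: 11110010 = 0xF2.
Byte 2: 10111100 = 0xBC.
Byte 3: 10011100 = 0x9C.
Byte 4: 10111010 = 0xBA.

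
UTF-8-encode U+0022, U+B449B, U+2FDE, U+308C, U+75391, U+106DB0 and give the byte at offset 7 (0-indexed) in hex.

0x9E

U+0022 → 1-byte form 22 at offsets 0–0.
U+B449B → 4-byte form F2 B4 92 9B at offsets 1–4.
U+2FDE → 3-byte form E2 BF 9E at offsets 5–7.
Offset 7 falls in char 3's range; it's byte 3 of E2 BF 9E = 0x9E.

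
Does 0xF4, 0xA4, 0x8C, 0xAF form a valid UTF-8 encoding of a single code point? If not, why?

Leading byte 0xF4 = 11110100 → 4-byte form.
Payload = 0x12432F, which exceeds U+10FFFF, the maximum Unicode code point. (Leading bytes F5–FF, or F4 followed by ≥ 0x90, are invalid.)

invalid (encodes a value above U+10FFFF)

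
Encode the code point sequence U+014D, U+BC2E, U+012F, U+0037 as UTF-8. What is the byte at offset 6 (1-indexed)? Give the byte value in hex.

0xC4

1-indexed offset 6 is 0-indexed offset 5.
U+014D → 2-byte form C5 8D at offsets 0–1.
U+BC2E → 3-byte form EB B0 AE at offsets 2–4.
U+012F → 2-byte form C4 AF at offsets 5–6.
Offset 5 falls in char 3's range; it's byte 1 of C4 AF = 0xC4.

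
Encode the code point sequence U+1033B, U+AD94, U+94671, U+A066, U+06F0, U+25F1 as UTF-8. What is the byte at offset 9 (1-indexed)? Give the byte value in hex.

0x94

1-indexed offset 9 is 0-indexed offset 8.
U+1033B → 4-byte form F0 90 8C BB at offsets 0–3.
U+AD94 → 3-byte form EA B6 94 at offsets 4–6.
U+94671 → 4-byte form F2 94 99 B1 at offsets 7–10.
Offset 8 falls in char 3's range; it's byte 2 of F2 94 99 B1 = 0x94.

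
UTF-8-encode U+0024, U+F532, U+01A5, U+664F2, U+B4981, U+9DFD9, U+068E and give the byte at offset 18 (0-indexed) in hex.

0xDA

U+0024 → 1-byte form 24 at offsets 0–0.
U+F532 → 3-byte form EF 94 B2 at offsets 1–3.
U+01A5 → 2-byte form C6 A5 at offsets 4–5.
U+664F2 → 4-byte form F1 A6 93 B2 at offsets 6–9.
U+B4981 → 4-byte form F2 B4 A6 81 at offsets 10–13.
U+9DFD9 → 4-byte form F2 9D BF 99 at offsets 14–17.
U+068E → 2-byte form DA 8E at offsets 18–19.
Offset 18 falls in char 7's range; it's byte 1 of DA 8E = 0xDA.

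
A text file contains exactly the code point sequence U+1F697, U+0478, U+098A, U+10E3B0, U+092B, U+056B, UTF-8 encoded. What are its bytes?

U+1F697: 4-byte form → F0 9F 9A 97.
U+0478: 2-byte form → D1 B8.
U+098A: 3-byte form → E0 A6 8A.
U+10E3B0: 4-byte form → F4 8E 8E B0.
U+092B: 3-byte form → E0 A4 AB.
U+056B: 2-byte form → D5 AB.
Concatenated (18 bytes): F0 9F 9A 97 D1 B8 E0 A6 8A F4 8E 8E B0 E0 A4 AB D5 AB.

F0 9F 9A 97 D1 B8 E0 A6 8A F4 8E 8E B0 E0 A4 AB D5 AB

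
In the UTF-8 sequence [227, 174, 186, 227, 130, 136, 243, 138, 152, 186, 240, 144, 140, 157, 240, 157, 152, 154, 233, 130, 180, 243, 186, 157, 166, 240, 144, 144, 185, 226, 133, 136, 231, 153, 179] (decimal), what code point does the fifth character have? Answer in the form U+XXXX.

U+1D61A

Offset 0: leading byte 0xE3 = 11100011 → 3-byte char #1 = E3 AE BA.
Offset 3: leading byte 0xE3 = 11100011 → 3-byte char #2 = E3 82 88.
Offset 6: leading byte 0xF3 = 11110011 → 4-byte char #3 = F3 8A 98 BA.
Offset 10: leading byte 0xF0 = 11110000 → 4-byte char #4 = F0 90 8C 9D.
Offset 14: leading byte 0xF0 = 11110000 → 4-byte char #5 = F0 9D 98 9A.
Leading byte 0xF0 = 11110000 matches 11110xxx → 4-byte sequence.
Byte 1: 0xF0 = 11110000, payload 000 (3 bits).
Byte 2: 0x9D = 10011101 (10xxxxxx ✓), payload 011101.
Byte 3: 0x98 = 10011000 (10xxxxxx ✓), payload 011000.
Byte 4: 0x9A = 10011010 (10xxxxxx ✓), payload 011010.
Concatenate: 000011101011000011010 = 0x1D61A (21 bits → U+1D61A).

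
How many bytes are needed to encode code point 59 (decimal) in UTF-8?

1

U+003B = 0x3B. UTF-8 uses 1 byte below 0x80, 2 below 0x800, 3 below 0x10000, 4 up to 0x10FFFF. 0x3B is in U+0000–U+007F → 1 byte.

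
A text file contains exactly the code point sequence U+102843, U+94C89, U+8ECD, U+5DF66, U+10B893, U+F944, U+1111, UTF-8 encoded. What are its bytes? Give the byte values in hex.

U+102843: 4-byte form → F4 82 A1 83.
U+94C89: 4-byte form → F2 94 B2 89.
U+8ECD: 3-byte form → E8 BB 8D.
U+5DF66: 4-byte form → F1 9D BD A6.
U+10B893: 4-byte form → F4 8B A2 93.
U+F944: 3-byte form → EF A5 84.
U+1111: 3-byte form → E1 84 91.
Concatenated (25 bytes): F4 82 A1 83 F2 94 B2 89 E8 BB 8D F1 9D BD A6 F4 8B A2 93 EF A5 84 E1 84 91.

F4 82 A1 83 F2 94 B2 89 E8 BB 8D F1 9D BD A6 F4 8B A2 93 EF A5 84 E1 84 91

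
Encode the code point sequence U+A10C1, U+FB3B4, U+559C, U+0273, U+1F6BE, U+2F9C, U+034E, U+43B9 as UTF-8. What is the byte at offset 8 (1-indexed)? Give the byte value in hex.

1-indexed offset 8 is 0-indexed offset 7.
U+A10C1 → 4-byte form F2 A1 83 81 at offsets 0–3.
U+FB3B4 → 4-byte form F3 BB 8E B4 at offsets 4–7.
Offset 7 falls in char 2's range; it's byte 4 of F3 BB 8E B4 = 0xB4.

0xB4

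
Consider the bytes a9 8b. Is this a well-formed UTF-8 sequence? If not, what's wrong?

invalid (continuation byte with no leading byte)

Byte 0xA9 = 10101001 has the form 10xxxxxx — a continuation byte — but there is no preceding leading byte.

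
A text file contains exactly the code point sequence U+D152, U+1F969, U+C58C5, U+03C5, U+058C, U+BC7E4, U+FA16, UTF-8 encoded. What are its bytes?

U+D152: 3-byte form → ED 85 92.
U+1F969: 4-byte form → F0 9F A5 A9.
U+C58C5: 4-byte form → F3 85 A3 85.
U+03C5: 2-byte form → CF 85.
U+058C: 2-byte form → D6 8C.
U+BC7E4: 4-byte form → F2 BC 9F A4.
U+FA16: 3-byte form → EF A8 96.
Concatenated (22 bytes): ED 85 92 F0 9F A5 A9 F3 85 A3 85 CF 85 D6 8C F2 BC 9F A4 EF A8 96.

ED 85 92 F0 9F A5 A9 F3 85 A3 85 CF 85 D6 8C F2 BC 9F A4 EF A8 96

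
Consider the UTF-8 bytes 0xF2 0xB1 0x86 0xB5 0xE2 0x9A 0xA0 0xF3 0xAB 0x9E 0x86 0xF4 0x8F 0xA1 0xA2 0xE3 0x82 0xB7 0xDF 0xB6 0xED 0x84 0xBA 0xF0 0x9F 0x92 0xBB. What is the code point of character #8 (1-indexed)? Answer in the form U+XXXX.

U+1F4BB

Offset 0: leading byte 0xF2 = 11110010 → 4-byte char #1 = F2 B1 86 B5.
Offset 4: leading byte 0xE2 = 11100010 → 3-byte char #2 = E2 9A A0.
Offset 7: leading byte 0xF3 = 11110011 → 4-byte char #3 = F3 AB 9E 86.
Offset 11: leading byte 0xF4 = 11110100 → 4-byte char #4 = F4 8F A1 A2.
Offset 15: leading byte 0xE3 = 11100011 → 3-byte char #5 = E3 82 B7.
Offset 18: leading byte 0xDF = 11011111 → 2-byte char #6 = DF B6.
Offset 20: leading byte 0xED = 11101101 → 3-byte char #7 = ED 84 BA.
Offset 23: leading byte 0xF0 = 11110000 → 4-byte char #8 = F0 9F 92 BB.
Leading byte 0xF0 = 11110000 matches 11110xxx → 4-byte sequence.
Byte 1: 0xF0 = 11110000, payload 000 (3 bits).
Byte 2: 0x9F = 10011111 (10xxxxxx ✓), payload 011111.
Byte 3: 0x92 = 10010010 (10xxxxxx ✓), payload 010010.
Byte 4: 0xBB = 10111011 (10xxxxxx ✓), payload 111011.
Concatenate: 000011111010010111011 = 0x1F4BB (21 bits → U+1F4BB).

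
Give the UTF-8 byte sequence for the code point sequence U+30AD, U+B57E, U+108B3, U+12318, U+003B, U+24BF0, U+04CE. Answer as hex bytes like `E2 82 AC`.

U+30AD: 3-byte form → E3 82 AD.
U+B57E: 3-byte form → EB 95 BE.
U+108B3: 4-byte form → F0 90 A2 B3.
U+12318: 4-byte form → F0 92 8C 98.
U+003B: 1-byte form → 3B.
U+24BF0: 4-byte form → F0 A4 AF B0.
U+04CE: 2-byte form → D3 8E.
Concatenated (21 bytes): E3 82 AD EB 95 BE F0 90 A2 B3 F0 92 8C 98 3B F0 A4 AF B0 D3 8E.

E3 82 AD EB 95 BE F0 90 A2 B3 F0 92 8C 98 3B F0 A4 AF B0 D3 8E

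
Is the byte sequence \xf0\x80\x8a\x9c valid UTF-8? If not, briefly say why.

Leading byte 0xF0 = 11110000 → 4-byte form.
Continuation bytes all match 10xxxxxx. Payload decodes to 0x29C.
But 0x29C < 0x10000, the minimum for a 4-byte sequence — this is an overlong encoding.

invalid (overlong encoding)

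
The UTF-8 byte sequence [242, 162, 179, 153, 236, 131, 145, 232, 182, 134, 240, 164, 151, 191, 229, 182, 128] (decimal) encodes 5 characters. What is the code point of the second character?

Offset 0: leading byte 0xF2 = 11110010 → 4-byte char #1 = F2 A2 B3 99.
Offset 4: leading byte 0xEC = 11101100 → 3-byte char #2 = EC 83 91.
Leading byte 0xEC = 11101100 matches 1110xxxx → 3-byte sequence.
Byte 1: 0xEC = 11101100, payload 1100 (4 bits).
Byte 2: 0x83 = 10000011 (10xxxxxx ✓), payload 000011.
Byte 3: 0x91 = 10010001 (10xxxxxx ✓), payload 010001.
Concatenate: 1100000011010001 = 0xC0D1 (16 bits → U+C0D1).

U+C0D1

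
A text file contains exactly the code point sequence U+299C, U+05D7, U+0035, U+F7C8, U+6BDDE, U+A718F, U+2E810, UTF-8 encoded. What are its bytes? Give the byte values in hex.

E2 A6 9C D7 97 35 EF 9F 88 F1 AB B7 9E F2 A7 86 8F F0 AE A0 90

U+299C: 3-byte form → E2 A6 9C.
U+05D7: 2-byte form → D7 97.
U+0035: 1-byte form → 35.
U+F7C8: 3-byte form → EF 9F 88.
U+6BDDE: 4-byte form → F1 AB B7 9E.
U+A718F: 4-byte form → F2 A7 86 8F.
U+2E810: 4-byte form → F0 AE A0 90.
Concatenated (21 bytes): E2 A6 9C D7 97 35 EF 9F 88 F1 AB B7 9E F2 A7 86 8F F0 AE A0 90.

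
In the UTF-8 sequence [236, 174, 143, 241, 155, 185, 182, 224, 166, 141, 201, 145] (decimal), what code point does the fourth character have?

U+0251

Offset 0: leading byte 0xEC = 11101100 → 3-byte char #1 = EC AE 8F.
Offset 3: leading byte 0xF1 = 11110001 → 4-byte char #2 = F1 9B B9 B6.
Offset 7: leading byte 0xE0 = 11100000 → 3-byte char #3 = E0 A6 8D.
Offset 10: leading byte 0xC9 = 11001001 → 2-byte char #4 = C9 91.
Leading byte 0xC9 = 11001001 matches 110xxxxx → 2-byte sequence.
Byte 1: 0xC9 = 11001001, payload 01001 (5 bits).
Byte 2: 0x91 = 10010001 (10xxxxxx ✓), payload 010001.
Concatenate: 01001010001 = 0x251 (11 bits → U+0251).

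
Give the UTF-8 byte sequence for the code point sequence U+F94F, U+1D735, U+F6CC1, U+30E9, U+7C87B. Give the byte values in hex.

U+F94F: 3-byte form → EF A5 8F.
U+1D735: 4-byte form → F0 9D 9C B5.
U+F6CC1: 4-byte form → F3 B6 B3 81.
U+30E9: 3-byte form → E3 83 A9.
U+7C87B: 4-byte form → F1 BC A1 BB.
Concatenated (18 bytes): EF A5 8F F0 9D 9C B5 F3 B6 B3 81 E3 83 A9 F1 BC A1 BB.

EF A5 8F F0 9D 9C B5 F3 B6 B3 81 E3 83 A9 F1 BC A1 BB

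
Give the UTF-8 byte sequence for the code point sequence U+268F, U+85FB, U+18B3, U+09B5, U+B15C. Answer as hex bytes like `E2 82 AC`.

U+268F: 3-byte form → E2 9A 8F.
U+85FB: 3-byte form → E8 97 BB.
U+18B3: 3-byte form → E1 A2 B3.
U+09B5: 3-byte form → E0 A6 B5.
U+B15C: 3-byte form → EB 85 9C.
Concatenated (15 bytes): E2 9A 8F E8 97 BB E1 A2 B3 E0 A6 B5 EB 85 9C.

E2 9A 8F E8 97 BB E1 A2 B3 E0 A6 B5 EB 85 9C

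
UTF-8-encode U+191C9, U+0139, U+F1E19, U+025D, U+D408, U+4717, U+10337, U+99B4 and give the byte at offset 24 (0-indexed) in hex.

0xB4

U+191C9 → 4-byte form F0 99 87 89 at offsets 0–3.
U+0139 → 2-byte form C4 B9 at offsets 4–5.
U+F1E19 → 4-byte form F3 B1 B8 99 at offsets 6–9.
U+025D → 2-byte form C9 9D at offsets 10–11.
U+D408 → 3-byte form ED 90 88 at offsets 12–14.
U+4717 → 3-byte form E4 9C 97 at offsets 15–17.
U+10337 → 4-byte form F0 90 8C B7 at offsets 18–21.
U+99B4 → 3-byte form E9 A6 B4 at offsets 22–24.
Offset 24 falls in char 8's range; it's byte 3 of E9 A6 B4 = 0xB4.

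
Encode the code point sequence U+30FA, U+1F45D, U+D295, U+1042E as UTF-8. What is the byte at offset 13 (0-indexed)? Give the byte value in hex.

0xAE

U+30FA → 3-byte form E3 83 BA at offsets 0–2.
U+1F45D → 4-byte form F0 9F 91 9D at offsets 3–6.
U+D295 → 3-byte form ED 8A 95 at offsets 7–9.
U+1042E → 4-byte form F0 90 90 AE at offsets 10–13.
Offset 13 falls in char 4's range; it's byte 4 of F0 90 90 AE = 0xAE.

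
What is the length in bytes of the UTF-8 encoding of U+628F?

3

U+628F = 0x628F. UTF-8 uses 1 byte below 0x80, 2 below 0x800, 3 below 0x10000, 4 up to 0x10FFFF. 0x628F is in U+0800–U+FFFF → 3 bytes.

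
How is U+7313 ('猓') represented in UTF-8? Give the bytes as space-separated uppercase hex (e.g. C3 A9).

U+7313 = 0x7313 = 29459 decimal. In range U+0800–U+FFFF → 3-byte form: 1110xxxx 10xxxxxx 10xxxxxx.
Binary (16 bits): 0111001100010011.
Split 4+6+6: 0111 | 001100 | 010011.
Byte 1: 11100111 = 0xE7.
Byte 2: 10001100 = 0x8C.
Byte 3: 10010011 = 0x93.

E7 8C 93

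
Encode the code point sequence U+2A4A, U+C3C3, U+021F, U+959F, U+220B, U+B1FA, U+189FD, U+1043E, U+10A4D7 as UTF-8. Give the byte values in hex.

U+2A4A: 3-byte form → E2 A9 8A.
U+C3C3: 3-byte form → EC 8F 83.
U+021F: 2-byte form → C8 9F.
U+959F: 3-byte form → E9 96 9F.
U+220B: 3-byte form → E2 88 8B.
U+B1FA: 3-byte form → EB 87 BA.
U+189FD: 4-byte form → F0 98 A7 BD.
U+1043E: 4-byte form → F0 90 90 BE.
U+10A4D7: 4-byte form → F4 8A 93 97.
Concatenated (29 bytes): E2 A9 8A EC 8F 83 C8 9F E9 96 9F E2 88 8B EB 87 BA F0 98 A7 BD F0 90 90 BE F4 8A 93 97.

E2 A9 8A EC 8F 83 C8 9F E9 96 9F E2 88 8B EB 87 BA F0 98 A7 BD F0 90 90 BE F4 8A 93 97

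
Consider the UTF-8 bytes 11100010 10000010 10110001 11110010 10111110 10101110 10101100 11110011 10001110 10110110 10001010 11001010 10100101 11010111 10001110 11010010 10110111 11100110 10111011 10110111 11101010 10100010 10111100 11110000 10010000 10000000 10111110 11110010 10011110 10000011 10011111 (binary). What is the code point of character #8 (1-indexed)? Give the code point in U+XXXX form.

U+A8BC

Offset 0: leading byte 0xE2 = 11100010 → 3-byte char #1 = E2 82 B1.
Offset 3: leading byte 0xF2 = 11110010 → 4-byte char #2 = F2 BE AE AC.
Offset 7: leading byte 0xF3 = 11110011 → 4-byte char #3 = F3 8E B6 8A.
Offset 11: leading byte 0xCA = 11001010 → 2-byte char #4 = CA A5.
Offset 13: leading byte 0xD7 = 11010111 → 2-byte char #5 = D7 8E.
Offset 15: leading byte 0xD2 = 11010010 → 2-byte char #6 = D2 B7.
Offset 17: leading byte 0xE6 = 11100110 → 3-byte char #7 = E6 BB B7.
Offset 20: leading byte 0xEA = 11101010 → 3-byte char #8 = EA A2 BC.
Leading byte 0xEA = 11101010 matches 1110xxxx → 3-byte sequence.
Byte 1: 0xEA = 11101010, payload 1010 (4 bits).
Byte 2: 0xA2 = 10100010 (10xxxxxx ✓), payload 100010.
Byte 3: 0xBC = 10111100 (10xxxxxx ✓), payload 111100.
Concatenate: 1010100010111100 = 0xA8BC (16 bits → U+A8BC).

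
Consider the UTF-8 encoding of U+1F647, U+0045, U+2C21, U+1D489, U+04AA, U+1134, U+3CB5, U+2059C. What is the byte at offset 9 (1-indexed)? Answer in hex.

1-indexed offset 9 is 0-indexed offset 8.
U+1F647 → 4-byte form F0 9F 99 87 at offsets 0–3.
U+0045 → 1-byte form 45 at offsets 4–4.
U+2C21 → 3-byte form E2 B0 A1 at offsets 5–7.
U+1D489 → 4-byte form F0 9D 92 89 at offsets 8–11.
Offset 8 falls in char 4's range; it's byte 1 of F0 9D 92 89 = 0xF0.

0xF0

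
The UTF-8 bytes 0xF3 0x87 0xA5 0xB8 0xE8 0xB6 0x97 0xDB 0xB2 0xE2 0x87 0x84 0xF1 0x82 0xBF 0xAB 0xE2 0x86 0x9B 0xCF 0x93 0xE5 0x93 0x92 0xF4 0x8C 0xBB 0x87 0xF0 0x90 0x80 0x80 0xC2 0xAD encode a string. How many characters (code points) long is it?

Byte at offset 0: 0xF3 = 11110011 → 4-byte char (#1). Advance 4.
Byte at offset 4: 0xE8 = 11101000 → 3-byte char (#2). Advance 3.
Byte at offset 7: 0xDB = 11011011 → 2-byte char (#3). Advance 2.
Byte at offset 9: 0xE2 = 11100010 → 3-byte char (#4). Advance 3.
Byte at offset 12: 0xF1 = 11110001 → 4-byte char (#5). Advance 4.
Byte at offset 16: 0xE2 = 11100010 → 3-byte char (#6). Advance 3.
Byte at offset 19: 0xCF = 11001111 → 2-byte char (#7). Advance 2.
Byte at offset 21: 0xE5 = 11100101 → 3-byte char (#8). Advance 3.
Byte at offset 24: 0xF4 = 11110100 → 4-byte char (#9). Advance 4.
Byte at offset 28: 0xF0 = 11110000 → 4-byte char (#10). Advance 4.
Byte at offset 32: 0xC2 = 11000010 → 2-byte char (#11). Advance 2.
Reached end at offset 34 after 11 code points.

11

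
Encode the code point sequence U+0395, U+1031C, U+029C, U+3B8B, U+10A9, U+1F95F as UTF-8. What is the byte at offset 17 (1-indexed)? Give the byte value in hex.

1-indexed offset 17 is 0-indexed offset 16.
U+0395 → 2-byte form CE 95 at offsets 0–1.
U+1031C → 4-byte form F0 90 8C 9C at offsets 2–5.
U+029C → 2-byte form CA 9C at offsets 6–7.
U+3B8B → 3-byte form E3 AE 8B at offsets 8–10.
U+10A9 → 3-byte form E1 82 A9 at offsets 11–13.
U+1F95F → 4-byte form F0 9F A5 9F at offsets 14–17.
Offset 16 falls in char 6's range; it's byte 3 of F0 9F A5 9F = 0xA5.

0xA5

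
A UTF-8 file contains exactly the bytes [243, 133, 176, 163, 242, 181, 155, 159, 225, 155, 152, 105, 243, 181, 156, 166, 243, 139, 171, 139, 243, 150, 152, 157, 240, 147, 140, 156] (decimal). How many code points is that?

Byte at offset 0: 0xF3 = 11110011 → 4-byte char (#1). Advance 4.
Byte at offset 4: 0xF2 = 11110010 → 4-byte char (#2). Advance 4.
Byte at offset 8: 0xE1 = 11100001 → 3-byte char (#3). Advance 3.
Byte at offset 11: 0x69 = 01101001 → 1-byte char (#4). Advance 1.
Byte at offset 12: 0xF3 = 11110011 → 4-byte char (#5). Advance 4.
Byte at offset 16: 0xF3 = 11110011 → 4-byte char (#6). Advance 4.
Byte at offset 20: 0xF3 = 11110011 → 4-byte char (#7). Advance 4.
Byte at offset 24: 0xF0 = 11110000 → 4-byte char (#8). Advance 4.
Reached end at offset 28 after 8 code points.

8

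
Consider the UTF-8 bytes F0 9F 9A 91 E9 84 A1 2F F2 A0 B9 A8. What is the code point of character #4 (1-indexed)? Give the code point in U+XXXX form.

U+A0E68

Offset 0: leading byte 0xF0 = 11110000 → 4-byte char #1 = F0 9F 9A 91.
Offset 4: leading byte 0xE9 = 11101001 → 3-byte char #2 = E9 84 A1.
Offset 7: leading byte 0x2F = 00101111 → 1-byte char #3 = 2F.
Offset 8: leading byte 0xF2 = 11110010 → 4-byte char #4 = F2 A0 B9 A8.
Leading byte 0xF2 = 11110010 matches 11110xxx → 4-byte sequence.
Byte 1: 0xF2 = 11110010, payload 010 (3 bits).
Byte 2: 0xA0 = 10100000 (10xxxxxx ✓), payload 100000.
Byte 3: 0xB9 = 10111001 (10xxxxxx ✓), payload 111001.
Byte 4: 0xA8 = 10101000 (10xxxxxx ✓), payload 101000.
Concatenate: 010100000111001101000 = 0xA0E68 (21 bits → U+A0E68).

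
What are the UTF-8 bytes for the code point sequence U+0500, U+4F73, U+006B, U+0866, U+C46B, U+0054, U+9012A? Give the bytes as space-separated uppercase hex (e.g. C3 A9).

D4 80 E4 BD B3 6B E0 A1 A6 EC 91 AB 54 F2 90 84 AA

U+0500: 2-byte form → D4 80.
U+4F73: 3-byte form → E4 BD B3.
U+006B: 1-byte form → 6B.
U+0866: 3-byte form → E0 A1 A6.
U+C46B: 3-byte form → EC 91 AB.
U+0054: 1-byte form → 54.
U+9012A: 4-byte form → F2 90 84 AA.
Concatenated (17 bytes): D4 80 E4 BD B3 6B E0 A1 A6 EC 91 AB 54 F2 90 84 AA.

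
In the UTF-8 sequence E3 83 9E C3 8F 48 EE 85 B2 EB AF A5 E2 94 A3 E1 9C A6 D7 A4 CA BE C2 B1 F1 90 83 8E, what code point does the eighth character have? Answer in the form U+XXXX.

U+05E4

Offset 0: leading byte 0xE3 = 11100011 → 3-byte char #1 = E3 83 9E.
Offset 3: leading byte 0xC3 = 11000011 → 2-byte char #2 = C3 8F.
Offset 5: leading byte 0x48 = 01001000 → 1-byte char #3 = 48.
Offset 6: leading byte 0xEE = 11101110 → 3-byte char #4 = EE 85 B2.
Offset 9: leading byte 0xEB = 11101011 → 3-byte char #5 = EB AF A5.
Offset 12: leading byte 0xE2 = 11100010 → 3-byte char #6 = E2 94 A3.
Offset 15: leading byte 0xE1 = 11100001 → 3-byte char #7 = E1 9C A6.
Offset 18: leading byte 0xD7 = 11010111 → 2-byte char #8 = D7 A4.
Leading byte 0xD7 = 11010111 matches 110xxxxx → 2-byte sequence.
Byte 1: 0xD7 = 11010111, payload 10111 (5 bits).
Byte 2: 0xA4 = 10100100 (10xxxxxx ✓), payload 100100.
Concatenate: 10111100100 = 0x5E4 (11 bits → U+05E4).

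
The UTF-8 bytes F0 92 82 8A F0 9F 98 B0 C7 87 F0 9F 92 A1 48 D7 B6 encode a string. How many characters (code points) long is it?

6

Byte at offset 0: 0xF0 = 11110000 → 4-byte char (#1). Advance 4.
Byte at offset 4: 0xF0 = 11110000 → 4-byte char (#2). Advance 4.
Byte at offset 8: 0xC7 = 11000111 → 2-byte char (#3). Advance 2.
Byte at offset 10: 0xF0 = 11110000 → 4-byte char (#4). Advance 4.
Byte at offset 14: 0x48 = 01001000 → 1-byte char (#5). Advance 1.
Byte at offset 15: 0xD7 = 11010111 → 2-byte char (#6). Advance 2.
Reached end at offset 17 after 6 code points.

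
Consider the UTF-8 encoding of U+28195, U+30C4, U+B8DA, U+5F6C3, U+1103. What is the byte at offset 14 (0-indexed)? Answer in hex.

0xE1

U+28195 → 4-byte form F0 A8 86 95 at offsets 0–3.
U+30C4 → 3-byte form E3 83 84 at offsets 4–6.
U+B8DA → 3-byte form EB A3 9A at offsets 7–9.
U+5F6C3 → 4-byte form F1 9F 9B 83 at offsets 10–13.
U+1103 → 3-byte form E1 84 83 at offsets 14–16.
Offset 14 falls in char 5's range; it's byte 1 of E1 84 83 = 0xE1.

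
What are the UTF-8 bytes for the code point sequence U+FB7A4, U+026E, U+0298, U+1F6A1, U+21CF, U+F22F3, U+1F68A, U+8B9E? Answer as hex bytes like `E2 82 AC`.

F3 BB 9E A4 C9 AE CA 98 F0 9F 9A A1 E2 87 8F F3 B2 8B B3 F0 9F 9A 8A E8 AE 9E

U+FB7A4: 4-byte form → F3 BB 9E A4.
U+026E: 2-byte form → C9 AE.
U+0298: 2-byte form → CA 98.
U+1F6A1: 4-byte form → F0 9F 9A A1.
U+21CF: 3-byte form → E2 87 8F.
U+F22F3: 4-byte form → F3 B2 8B B3.
U+1F68A: 4-byte form → F0 9F 9A 8A.
U+8B9E: 3-byte form → E8 AE 9E.
Concatenated (26 bytes): F3 BB 9E A4 C9 AE CA 98 F0 9F 9A A1 E2 87 8F F3 B2 8B B3 F0 9F 9A 8A E8 AE 9E.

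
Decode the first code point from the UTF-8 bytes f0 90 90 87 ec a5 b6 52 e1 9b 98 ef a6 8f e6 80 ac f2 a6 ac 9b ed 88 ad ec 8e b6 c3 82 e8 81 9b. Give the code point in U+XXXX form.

Offset 0: leading byte 0xF0 = 11110000 → 4-byte char #1 = F0 90 90 87.
Leading byte 0xF0 = 11110000 matches 11110xxx → 4-byte sequence.
Byte 1: 0xF0 = 11110000, payload 000 (3 bits).
Byte 2: 0x90 = 10010000 (10xxxxxx ✓), payload 010000.
Byte 3: 0x90 = 10010000 (10xxxxxx ✓), payload 010000.
Byte 4: 0x87 = 10000111 (10xxxxxx ✓), payload 000111.
Concatenate: 000010000010000000111 = 0x10407 (21 bits → U+10407).

U+10407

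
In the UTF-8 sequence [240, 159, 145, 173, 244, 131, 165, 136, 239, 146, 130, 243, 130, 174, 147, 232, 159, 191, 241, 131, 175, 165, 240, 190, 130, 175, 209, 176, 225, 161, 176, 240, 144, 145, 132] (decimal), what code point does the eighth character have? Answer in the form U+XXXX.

U+0470

Offset 0: leading byte 0xF0 = 11110000 → 4-byte char #1 = F0 9F 91 AD.
Offset 4: leading byte 0xF4 = 11110100 → 4-byte char #2 = F4 83 A5 88.
Offset 8: leading byte 0xEF = 11101111 → 3-byte char #3 = EF 92 82.
Offset 11: leading byte 0xF3 = 11110011 → 4-byte char #4 = F3 82 AE 93.
Offset 15: leading byte 0xE8 = 11101000 → 3-byte char #5 = E8 9F BF.
Offset 18: leading byte 0xF1 = 11110001 → 4-byte char #6 = F1 83 AF A5.
Offset 22: leading byte 0xF0 = 11110000 → 4-byte char #7 = F0 BE 82 AF.
Offset 26: leading byte 0xD1 = 11010001 → 2-byte char #8 = D1 B0.
Leading byte 0xD1 = 11010001 matches 110xxxxx → 2-byte sequence.
Byte 1: 0xD1 = 11010001, payload 10001 (5 bits).
Byte 2: 0xB0 = 10110000 (10xxxxxx ✓), payload 110000.
Concatenate: 10001110000 = 0x470 (11 bits → U+0470).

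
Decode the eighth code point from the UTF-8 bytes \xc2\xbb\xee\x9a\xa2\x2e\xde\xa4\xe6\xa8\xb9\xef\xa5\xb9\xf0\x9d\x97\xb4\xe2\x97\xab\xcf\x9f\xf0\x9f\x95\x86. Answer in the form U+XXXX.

Offset 0: leading byte 0xC2 = 11000010 → 2-byte char #1 = C2 BB.
Offset 2: leading byte 0xEE = 11101110 → 3-byte char #2 = EE 9A A2.
Offset 5: leading byte 0x2E = 00101110 → 1-byte char #3 = 2E.
Offset 6: leading byte 0xDE = 11011110 → 2-byte char #4 = DE A4.
Offset 8: leading byte 0xE6 = 11100110 → 3-byte char #5 = E6 A8 B9.
Offset 11: leading byte 0xEF = 11101111 → 3-byte char #6 = EF A5 B9.
Offset 14: leading byte 0xF0 = 11110000 → 4-byte char #7 = F0 9D 97 B4.
Offset 18: leading byte 0xE2 = 11100010 → 3-byte char #8 = E2 97 AB.
Leading byte 0xE2 = 11100010 matches 1110xxxx → 3-byte sequence.
Byte 1: 0xE2 = 11100010, payload 0010 (4 bits).
Byte 2: 0x97 = 10010111 (10xxxxxx ✓), payload 010111.
Byte 3: 0xAB = 10101011 (10xxxxxx ✓), payload 101011.
Concatenate: 0010010111101011 = 0x25EB (16 bits → U+25EB).

U+25EB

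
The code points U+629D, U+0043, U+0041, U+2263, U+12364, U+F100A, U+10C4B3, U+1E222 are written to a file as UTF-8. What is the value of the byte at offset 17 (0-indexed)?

0x8C

U+629D → 3-byte form E6 8A 9D at offsets 0–2.
U+0043 → 1-byte form 43 at offsets 3–3.
U+0041 → 1-byte form 41 at offsets 4–4.
U+2263 → 3-byte form E2 89 A3 at offsets 5–7.
U+12364 → 4-byte form F0 92 8D A4 at offsets 8–11.
U+F100A → 4-byte form F3 B1 80 8A at offsets 12–15.
U+10C4B3 → 4-byte form F4 8C 92 B3 at offsets 16–19.
Offset 17 falls in char 7's range; it's byte 2 of F4 8C 92 B3 = 0x8C.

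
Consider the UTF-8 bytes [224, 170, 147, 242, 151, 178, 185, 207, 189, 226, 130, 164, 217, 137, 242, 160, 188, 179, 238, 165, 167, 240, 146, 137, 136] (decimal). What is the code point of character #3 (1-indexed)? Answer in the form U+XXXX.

Offset 0: leading byte 0xE0 = 11100000 → 3-byte char #1 = E0 AA 93.
Offset 3: leading byte 0xF2 = 11110010 → 4-byte char #2 = F2 97 B2 B9.
Offset 7: leading byte 0xCF = 11001111 → 2-byte char #3 = CF BD.
Leading byte 0xCF = 11001111 matches 110xxxxx → 2-byte sequence.
Byte 1: 0xCF = 11001111, payload 01111 (5 bits).
Byte 2: 0xBD = 10111101 (10xxxxxx ✓), payload 111101.
Concatenate: 01111111101 = 0x3FD (11 bits → U+03FD).

U+03FD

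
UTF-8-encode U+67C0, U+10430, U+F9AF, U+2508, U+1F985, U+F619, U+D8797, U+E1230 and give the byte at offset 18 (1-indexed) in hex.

1-indexed offset 18 is 0-indexed offset 17.
U+67C0 → 3-byte form E6 9F 80 at offsets 0–2.
U+10430 → 4-byte form F0 90 90 B0 at offsets 3–6.
U+F9AF → 3-byte form EF A6 AF at offsets 7–9.
U+2508 → 3-byte form E2 94 88 at offsets 10–12.
U+1F985 → 4-byte form F0 9F A6 85 at offsets 13–16.
U+F619 → 3-byte form EF 98 99 at offsets 17–19.
Offset 17 falls in char 6's range; it's byte 1 of EF 98 99 = 0xEF.

0xEF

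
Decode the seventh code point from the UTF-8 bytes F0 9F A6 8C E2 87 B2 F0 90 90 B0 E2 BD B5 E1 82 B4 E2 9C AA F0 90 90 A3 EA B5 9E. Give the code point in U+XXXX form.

Offset 0: leading byte 0xF0 = 11110000 → 4-byte char #1 = F0 9F A6 8C.
Offset 4: leading byte 0xE2 = 11100010 → 3-byte char #2 = E2 87 B2.
Offset 7: leading byte 0xF0 = 11110000 → 4-byte char #3 = F0 90 90 B0.
Offset 11: leading byte 0xE2 = 11100010 → 3-byte char #4 = E2 BD B5.
Offset 14: leading byte 0xE1 = 11100001 → 3-byte char #5 = E1 82 B4.
Offset 17: leading byte 0xE2 = 11100010 → 3-byte char #6 = E2 9C AA.
Offset 20: leading byte 0xF0 = 11110000 → 4-byte char #7 = F0 90 90 A3.
Leading byte 0xF0 = 11110000 matches 11110xxx → 4-byte sequence.
Byte 1: 0xF0 = 11110000, payload 000 (3 bits).
Byte 2: 0x90 = 10010000 (10xxxxxx ✓), payload 010000.
Byte 3: 0x90 = 10010000 (10xxxxxx ✓), payload 010000.
Byte 4: 0xA3 = 10100011 (10xxxxxx ✓), payload 100011.
Concatenate: 000010000010000100011 = 0x10423 (21 bits → U+10423).

U+10423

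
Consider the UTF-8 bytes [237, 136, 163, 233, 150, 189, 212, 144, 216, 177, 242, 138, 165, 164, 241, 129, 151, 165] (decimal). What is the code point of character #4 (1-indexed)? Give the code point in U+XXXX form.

Offset 0: leading byte 0xED = 11101101 → 3-byte char #1 = ED 88 A3.
Offset 3: leading byte 0xE9 = 11101001 → 3-byte char #2 = E9 96 BD.
Offset 6: leading byte 0xD4 = 11010100 → 2-byte char #3 = D4 90.
Offset 8: leading byte 0xD8 = 11011000 → 2-byte char #4 = D8 B1.
Leading byte 0xD8 = 11011000 matches 110xxxxx → 2-byte sequence.
Byte 1: 0xD8 = 11011000, payload 11000 (5 bits).
Byte 2: 0xB1 = 10110001 (10xxxxxx ✓), payload 110001.
Concatenate: 11000110001 = 0x631 (11 bits → U+0631).

U+0631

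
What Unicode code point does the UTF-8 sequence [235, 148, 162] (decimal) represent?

Leading byte 0xEB = 11101011 matches 1110xxxx → 3-byte sequence.
Byte 1: 0xEB = 11101011, payload 1011 (4 bits).
Byte 2: 0x94 = 10010100 (10xxxxxx ✓), payload 010100.
Byte 3: 0xA2 = 10100010 (10xxxxxx ✓), payload 100010.
Concatenate: 1011010100100010 = 0xB522 (16 bits → U+B522).

U+B522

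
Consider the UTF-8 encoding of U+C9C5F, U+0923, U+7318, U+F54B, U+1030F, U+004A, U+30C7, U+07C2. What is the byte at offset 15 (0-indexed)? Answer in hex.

0x8C

U+C9C5F → 4-byte form F3 89 B1 9F at offsets 0–3.
U+0923 → 3-byte form E0 A4 A3 at offsets 4–6.
U+7318 → 3-byte form E7 8C 98 at offsets 7–9.
U+F54B → 3-byte form EF 95 8B at offsets 10–12.
U+1030F → 4-byte form F0 90 8C 8F at offsets 13–16.
Offset 15 falls in char 5's range; it's byte 3 of F0 90 8C 8F = 0x8C.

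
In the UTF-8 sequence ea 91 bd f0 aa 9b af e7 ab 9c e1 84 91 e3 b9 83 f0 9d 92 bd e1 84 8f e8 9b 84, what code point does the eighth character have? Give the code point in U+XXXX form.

U+86C4

Offset 0: leading byte 0xEA = 11101010 → 3-byte char #1 = EA 91 BD.
Offset 3: leading byte 0xF0 = 11110000 → 4-byte char #2 = F0 AA 9B AF.
Offset 7: leading byte 0xE7 = 11100111 → 3-byte char #3 = E7 AB 9C.
Offset 10: leading byte 0xE1 = 11100001 → 3-byte char #4 = E1 84 91.
Offset 13: leading byte 0xE3 = 11100011 → 3-byte char #5 = E3 B9 83.
Offset 16: leading byte 0xF0 = 11110000 → 4-byte char #6 = F0 9D 92 BD.
Offset 20: leading byte 0xE1 = 11100001 → 3-byte char #7 = E1 84 8F.
Offset 23: leading byte 0xE8 = 11101000 → 3-byte char #8 = E8 9B 84.
Leading byte 0xE8 = 11101000 matches 1110xxxx → 3-byte sequence.
Byte 1: 0xE8 = 11101000, payload 1000 (4 bits).
Byte 2: 0x9B = 10011011 (10xxxxxx ✓), payload 011011.
Byte 3: 0x84 = 10000100 (10xxxxxx ✓), payload 000100.
Concatenate: 1000011011000100 = 0x86C4 (16 bits → U+86C4).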